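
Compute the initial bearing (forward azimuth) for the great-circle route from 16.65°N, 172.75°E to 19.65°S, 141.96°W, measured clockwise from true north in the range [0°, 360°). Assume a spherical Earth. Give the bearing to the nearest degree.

Δλ = -141.96 − 172.75 = -314.71°; wrapped into (−180°, 180°]: 45.29°.
θ = atan2( sin Δλ · cos φ₂ , cos φ₁ · sin φ₂ − sin φ₁ · cos φ₂ · cos Δλ )
  = atan2(0.66929, -0.51201) = 127.416° → normalised to [0°, 360°): 127.416°.

127°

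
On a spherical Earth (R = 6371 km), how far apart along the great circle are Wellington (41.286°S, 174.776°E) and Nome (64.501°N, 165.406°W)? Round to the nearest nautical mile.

Δλ = -165.406 − 174.776 = -340.182°; wrapped into (−180°, 180°]: 19.818°.
Δφ = 64.501 − -41.286 = 105.787°.
a = sin²(Δφ/2) + cos φ₁ · cos φ₂ · sin²(Δλ/2) = 0.645610.
c = 2·atan2(√a, √(1−a)) = 1.86630 rad → d = 6371·c ≈ 11890.19 km ≈ 6420.19 nmi.

6420 nmi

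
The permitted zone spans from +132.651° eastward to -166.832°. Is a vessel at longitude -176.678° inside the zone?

Yes

Band width going east from +132.651° to -166.832°: ((-166.832 − 132.651) mod 360) = 60.517°.
Offset of -176.678° east of the west edge: ((-176.678 − 132.651) mod 360) = 50.671°.
50.671° ≤ 60.517° ⇒ inside.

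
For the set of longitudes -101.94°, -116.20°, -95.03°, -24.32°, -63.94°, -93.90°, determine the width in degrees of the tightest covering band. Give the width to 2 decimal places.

Sort the longitudes: -116.20°, -101.94°, -95.03°, -93.90°, -63.94°, -24.32°.
Eastward gaps between consecutive values (wrapping around): 14.26°, 6.91°, 1.13°, 29.96°, 39.62°, 268.12°.
Largest gap = 268.12° ⇒ minimal covering band is its complement: 360° − 268.12° = 91.88°.
Band runs from -116.20° eastward to -24.32°.

91.88°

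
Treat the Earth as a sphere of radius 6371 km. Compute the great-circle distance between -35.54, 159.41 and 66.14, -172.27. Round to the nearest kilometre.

11564 km

Δλ = -172.27 − 159.41 = -331.68°; wrapped into (−180°, 180°]: 28.32°.
Δφ = 66.14 − -35.54 = 101.68°.
a = sin²(Δφ/2) + cos φ₁ · cos φ₂ · sin²(Δλ/2) = 0.620920.
c = 2·atan2(√a, √(1−a)) = 1.81506 rad → d = 6371·c ≈ 11563.74 km.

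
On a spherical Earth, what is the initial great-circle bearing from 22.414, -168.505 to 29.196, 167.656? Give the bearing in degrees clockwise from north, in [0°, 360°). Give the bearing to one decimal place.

Δλ = 167.656 − -168.505 = 336.161°; wrapped into (−180°, 180°]: -23.839°.
θ = atan2( sin Δλ · cos φ₂ , cos φ₁ · sin φ₂ − sin φ₁ · cos φ₂ · cos Δλ )
  = atan2(-0.35282, 0.14649) = -67.452° → normalised to [0°, 360°): 292.548°.

292.5°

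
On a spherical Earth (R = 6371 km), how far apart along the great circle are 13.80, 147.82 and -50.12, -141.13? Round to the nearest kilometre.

9885 km

Δλ = -141.13 − 147.82 = -288.95°; wrapped into (−180°, 180°]: 71.05°.
Δφ = -50.12 − 13.80 = -63.92°.
a = sin²(Δφ/2) + cos φ₁ · cos φ₂ · sin²(Δλ/2) = 0.490420.
c = 2·atan2(√a, √(1−a)) = 1.55163 rad → d = 6371·c ≈ 9885.46 km.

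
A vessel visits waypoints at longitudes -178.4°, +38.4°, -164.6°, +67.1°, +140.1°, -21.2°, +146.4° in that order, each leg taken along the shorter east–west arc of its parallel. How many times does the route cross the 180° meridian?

3

Leg 1: -178.4° → +38.4°, shortest Δλ = -143.2° (west) — crosses 180°.
Leg 2: +38.4° → -164.6°, shortest Δλ = 157.0° (east) — crosses 180°.
Leg 3: -164.6° → +67.1°, shortest Δλ = -128.3° (west) — crosses 180°.
Leg 4: +67.1° → +140.1°, shortest Δλ = 73.0° (east) — does not cross 180°.
Leg 5: +140.1° → -21.2°, shortest Δλ = -161.3° (west) — does not cross 180°.
Leg 6: -21.2° → +146.4°, shortest Δλ = 167.6° (east) — does not cross 180°.
Total crossings: 3.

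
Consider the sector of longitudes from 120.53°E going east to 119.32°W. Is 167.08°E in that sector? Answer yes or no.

Band width going east from +120.53° to -119.32°: ((-119.32 − 120.53) mod 360) = 120.15°.
Offset of +167.08° east of the west edge: ((167.08 − 120.53) mod 360) = 46.55°.
46.55° ≤ 120.15° ⇒ inside.

Yes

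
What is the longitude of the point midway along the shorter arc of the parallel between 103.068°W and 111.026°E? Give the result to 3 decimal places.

Signed shortest Δλ from -103.068° to +111.026° is -145.906°.
Midpoint longitude = -103.068° + (-145.906°)/2 = -103.068° − 72.953° = -176.021°.
(The naïve average (-103.068 + +111.026)/2 = 3.979° is on the wrong side of the globe.)

176.021°W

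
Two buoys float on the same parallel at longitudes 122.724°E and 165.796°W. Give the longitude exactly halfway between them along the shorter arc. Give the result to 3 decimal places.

Signed shortest Δλ from +122.724° to -165.796° is +71.480°.
Midpoint longitude = +122.724° + (+71.480°)/2 = +122.724° + 35.740° = +158.464°.
(The naïve average (+122.724 + -165.796)/2 = -21.536° is on the wrong side of the globe.)

158.464°E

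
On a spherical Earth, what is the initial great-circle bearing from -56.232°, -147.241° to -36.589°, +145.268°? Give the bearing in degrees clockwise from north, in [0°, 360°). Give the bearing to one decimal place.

Δλ = 145.268 − -147.241 = 292.509°; wrapped into (−180°, 180°]: -67.491°.
θ = atan2( sin Δλ · cos φ₂ , cos φ₁ · sin φ₂ − sin φ₁ · cos φ₂ · cos Δλ )
  = atan2(-0.74176, -0.07579) = -95.834° → normalised to [0°, 360°): 264.166°.

264.2°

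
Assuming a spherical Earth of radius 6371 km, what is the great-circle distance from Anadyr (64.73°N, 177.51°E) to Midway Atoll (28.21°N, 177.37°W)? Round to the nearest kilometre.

4077 km

Δλ = -177.37 − 177.51 = -354.88°; wrapped into (−180°, 180°]: 5.12°.
Δφ = 28.21 − 64.73 = -36.52°.
a = sin²(Δφ/2) + cos φ₁ · cos φ₂ · sin²(Δλ/2) = 0.098926.
c = 2·atan2(√a, √(1−a)) = 0.63991 rad → d = 6371·c ≈ 4076.88 km.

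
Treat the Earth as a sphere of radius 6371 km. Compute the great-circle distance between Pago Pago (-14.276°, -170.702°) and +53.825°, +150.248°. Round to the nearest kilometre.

Δλ = 150.248 − -170.702 = 320.950°; wrapped into (−180°, 180°]: -39.050°.
Δφ = 53.825 − -14.276 = 68.101°.
a = sin²(Δφ/2) + cos φ₁ · cos φ₂ · sin²(Δλ/2) = 0.377411.
c = 2·atan2(√a, √(1−a)) = 1.32309 rad → d = 6371·c ≈ 8429.42 km.

8429 km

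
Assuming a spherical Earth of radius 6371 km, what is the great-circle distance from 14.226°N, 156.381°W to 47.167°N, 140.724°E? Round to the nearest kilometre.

6814 km

Δλ = 140.724 − -156.381 = 297.105°; wrapped into (−180°, 180°]: -62.895°.
Δφ = 47.167 − 14.226 = 32.941°.
a = sin²(Δφ/2) + cos φ₁ · cos φ₂ · sin²(Δλ/2) = 0.259761.
c = 2·atan2(√a, √(1−a)) = 1.06960 rad → d = 6371·c ≈ 6814.40 km.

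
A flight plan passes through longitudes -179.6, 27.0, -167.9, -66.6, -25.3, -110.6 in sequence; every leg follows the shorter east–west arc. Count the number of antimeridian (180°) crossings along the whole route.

2

Leg 1: -179.6° → +27.0°, shortest Δλ = -153.4° (west) — crosses 180°.
Leg 2: +27.0° → -167.9°, shortest Δλ = 165.1° (east) — crosses 180°.
Leg 3: -167.9° → -66.6°, shortest Δλ = 101.3° (east) — does not cross 180°.
Leg 4: -66.6° → -25.3°, shortest Δλ = 41.3° (east) — does not cross 180°.
Leg 5: -25.3° → -110.6°, shortest Δλ = -85.3° (west) — does not cross 180°.
Total crossings: 2.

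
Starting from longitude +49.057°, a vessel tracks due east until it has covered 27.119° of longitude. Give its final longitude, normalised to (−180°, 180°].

Start at +49.057°; shift +27.119° → +76.176°.
+76.176° already lies in (−180°, 180°].

+76.176°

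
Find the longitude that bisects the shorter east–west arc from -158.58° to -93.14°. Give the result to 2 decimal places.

-125.86°

Signed shortest Δλ from -158.58° to -93.14° is +65.44°.
Midpoint longitude = -158.58° + (+65.44°)/2 = -158.58° + 32.72° = -125.86°.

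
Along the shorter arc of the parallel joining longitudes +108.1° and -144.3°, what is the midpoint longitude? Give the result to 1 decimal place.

Signed shortest Δλ from +108.1° to -144.3° is +107.6°.
Midpoint longitude = +108.1° + (+107.6°)/2 = +108.1° + 53.8° = +161.9°.
(The naïve average (+108.1 + -144.3)/2 = -18.1° is on the wrong side of the globe.)

+161.9°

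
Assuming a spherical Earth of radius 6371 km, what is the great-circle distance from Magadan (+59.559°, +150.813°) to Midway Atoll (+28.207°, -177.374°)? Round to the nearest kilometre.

4237 km

Δλ = -177.374 − 150.813 = -328.187°; wrapped into (−180°, 180°]: 31.813°.
Δφ = 28.207 − 59.559 = -31.352°.
a = sin²(Δφ/2) + cos φ₁ · cos φ₂ · sin²(Δλ/2) = 0.106543.
c = 2·atan2(√a, √(1−a)) = 0.66501 rad → d = 6371·c ≈ 4236.75 km.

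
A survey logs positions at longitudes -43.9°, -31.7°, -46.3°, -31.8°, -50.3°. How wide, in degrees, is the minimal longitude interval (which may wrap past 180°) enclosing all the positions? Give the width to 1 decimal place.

Sort the longitudes: -50.3°, -46.3°, -43.9°, -31.8°, -31.7°.
Eastward gaps between consecutive values (wrapping around): 4.0°, 2.4°, 12.1°, 0.1°, 341.4°.
Largest gap = 341.4° ⇒ minimal covering band is its complement: 360° − 341.4° = 18.6°.
Band runs from -50.3° eastward to -31.7°.

18.6°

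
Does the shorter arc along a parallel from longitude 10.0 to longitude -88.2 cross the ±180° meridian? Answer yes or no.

Signed shortest Δλ = ((-88.2 − 10.0 + 180) mod 360) − 180 = -98.2°.
Going west by 98.2° from +10.0° reaches -88.2° without touching 180°.

No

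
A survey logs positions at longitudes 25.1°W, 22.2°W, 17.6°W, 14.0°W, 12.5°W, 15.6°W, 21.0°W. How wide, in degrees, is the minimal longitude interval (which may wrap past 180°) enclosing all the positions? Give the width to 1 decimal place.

12.6°

Sort the longitudes: -25.1°, -22.2°, -21.0°, -17.6°, -15.6°, -14.0°, -12.5°.
Eastward gaps between consecutive values (wrapping around): 2.9°, 1.2°, 3.4°, 2.0°, 1.6°, 1.5°, 347.4°.
Largest gap = 347.4° ⇒ minimal covering band is its complement: 360° − 347.4° = 12.6°.
Band runs from -25.1° eastward to -12.5°.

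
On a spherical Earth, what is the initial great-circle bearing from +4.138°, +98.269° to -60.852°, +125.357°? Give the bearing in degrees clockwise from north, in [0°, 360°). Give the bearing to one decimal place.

166.2°

Δλ = 125.357 − 98.269 = 27.088°.
θ = atan2( sin Δλ · cos φ₂ , cos φ₁ · sin φ₂ − sin φ₁ · cos φ₂ · cos Δλ )
  = atan2(0.22179, -0.90238) = 166.191° → normalised to [0°, 360°): 166.191°.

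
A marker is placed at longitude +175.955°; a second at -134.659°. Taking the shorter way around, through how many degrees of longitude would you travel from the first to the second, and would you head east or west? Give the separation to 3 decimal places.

49.386° east

Raw difference: -134.659 − 175.955 = -310.614°.
Normalise into (−180°, 180°]: -310.614° + 360° = 49.386°.
Positive ⇒ the second point lies to the east; separation 49.386°.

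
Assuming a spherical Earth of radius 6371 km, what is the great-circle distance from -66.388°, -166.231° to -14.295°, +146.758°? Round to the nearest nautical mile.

3638 nmi

Δλ = 146.758 − -166.231 = 312.989°; wrapped into (−180°, 180°]: -47.011°.
Δφ = -14.295 − -66.388 = 52.093°.
a = sin²(Δφ/2) + cos φ₁ · cos φ₂ · sin²(Δλ/2) = 0.254551.
c = 2·atan2(√a, √(1−a)) = 1.05768 rad → d = 6371·c ≈ 6738.45 km ≈ 3638.47 nmi.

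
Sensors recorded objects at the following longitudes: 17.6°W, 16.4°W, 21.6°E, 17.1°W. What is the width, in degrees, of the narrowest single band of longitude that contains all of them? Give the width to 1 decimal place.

Sort the longitudes: -17.6°, -17.1°, -16.4°, +21.6°.
Eastward gaps between consecutive values (wrapping around): 0.5°, 0.7°, 38.0°, 320.8°.
Largest gap = 320.8° ⇒ minimal covering band is its complement: 360° − 320.8° = 39.2°.
Band runs from -17.6° eastward to +21.6°.

39.2°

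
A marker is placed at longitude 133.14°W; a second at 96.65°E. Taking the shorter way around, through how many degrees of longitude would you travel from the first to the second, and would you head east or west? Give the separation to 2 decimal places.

Raw difference: 96.65 − -133.14 = 229.79°.
Normalise into (−180°, 180°]: 229.79° − 360° = -130.21°.
Negative ⇒ the second point lies to the west; separation 130.21°.

130.21° west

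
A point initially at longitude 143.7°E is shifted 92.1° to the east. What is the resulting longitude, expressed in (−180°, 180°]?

Start at +143.7°; shift +92.1° → +235.8°.
+235.8° lies outside (−180°, 180°]; subtract 360° → -124.2°.

124.2°W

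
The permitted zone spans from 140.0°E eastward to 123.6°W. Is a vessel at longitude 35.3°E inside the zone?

Band width going east from +140.0° to -123.6°: ((-123.6 − 140.0) mod 360) = 96.4°.
Offset of +35.3° east of the west edge: ((35.3 − 140.0) mod 360) = 255.3°.
255.3° > 96.4° ⇒ outside.

No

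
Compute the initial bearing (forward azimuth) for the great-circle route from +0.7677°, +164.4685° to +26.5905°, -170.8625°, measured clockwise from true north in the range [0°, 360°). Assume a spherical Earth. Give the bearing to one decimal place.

Δλ = -170.8625 − 164.4685 = -335.3310°; wrapped into (−180°, 180°]: 24.6690°.
θ = atan2( sin Δλ · cos φ₂ , cos φ₁ · sin φ₂ − sin φ₁ · cos φ₂ · cos Δλ )
  = atan2(0.37323, 0.43668) = 40.520° → normalised to [0°, 360°): 40.520°.

40.5°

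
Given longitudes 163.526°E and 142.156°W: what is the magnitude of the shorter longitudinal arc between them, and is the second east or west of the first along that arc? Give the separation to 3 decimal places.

54.318° east

Raw difference: -142.156 − 163.526 = -305.682°.
Normalise into (−180°, 180°]: -305.682° + 360° = 54.318°.
Positive ⇒ the second point lies to the east; separation 54.318°.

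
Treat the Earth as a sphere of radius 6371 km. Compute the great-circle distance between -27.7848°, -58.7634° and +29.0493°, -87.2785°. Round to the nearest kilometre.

Δλ = -87.2785 − -58.7634 = -28.5151°.
Δφ = 29.0493 − -27.7848 = 56.8341°.
a = sin²(Δφ/2) + cos φ₁ · cos φ₂ · sin²(Δλ/2) = 0.273378.
c = 2·atan2(√a, √(1−a)) = 1.10040 rad → d = 6371·c ≈ 7010.62 km.

7011 km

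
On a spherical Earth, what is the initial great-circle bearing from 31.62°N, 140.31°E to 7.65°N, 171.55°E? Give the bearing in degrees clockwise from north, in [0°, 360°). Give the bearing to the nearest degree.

Δλ = 171.55 − 140.31 = 31.24°.
θ = atan2( sin Δλ · cos φ₂ , cos φ₁ · sin φ₂ − sin φ₁ · cos φ₂ · cos Δλ )
  = atan2(0.51401, -0.33092) = 122.773° → normalised to [0°, 360°): 122.773°.

123°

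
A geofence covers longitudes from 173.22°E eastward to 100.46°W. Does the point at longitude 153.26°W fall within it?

Yes

Band width going east from +173.22° to -100.46°: ((-100.46 − 173.22) mod 360) = 86.32°.
Offset of -153.26° east of the west edge: ((-153.26 − 173.22) mod 360) = 33.52°.
33.52° ≤ 86.32° ⇒ inside.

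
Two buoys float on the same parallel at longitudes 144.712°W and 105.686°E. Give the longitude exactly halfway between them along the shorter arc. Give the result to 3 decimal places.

160.487°E

Signed shortest Δλ from -144.712° to +105.686° is -109.602°.
Midpoint longitude = -144.712° + (-109.602°)/2 = -144.712° − 54.801° = -199.513°.
Normalise into (−180°, 180°]: +160.487°.
(The naïve average (-144.712 + +105.686)/2 = -19.513° is on the wrong side of the globe.)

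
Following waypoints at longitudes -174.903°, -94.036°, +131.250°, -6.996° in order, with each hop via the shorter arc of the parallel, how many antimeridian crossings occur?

Leg 1: -174.903° → -94.036°, shortest Δλ = 80.867° (east) — does not cross 180°.
Leg 2: -94.036° → +131.250°, shortest Δλ = -134.714° (west) — crosses 180°.
Leg 3: +131.250° → -6.996°, shortest Δλ = -138.246° (west) — does not cross 180°.
Total crossings: 1.

1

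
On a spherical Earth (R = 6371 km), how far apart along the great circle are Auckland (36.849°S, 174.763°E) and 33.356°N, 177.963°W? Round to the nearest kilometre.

7843 km

Δλ = -177.963 − 174.763 = -352.726°; wrapped into (−180°, 180°]: 7.274°.
Δφ = 33.356 − -36.849 = 70.205°.
a = sin²(Δφ/2) + cos φ₁ · cos φ₂ · sin²(Δλ/2) = 0.333362.
c = 2·atan2(√a, √(1−a)) = 1.23102 rad → d = 6371·c ≈ 7842.83 km.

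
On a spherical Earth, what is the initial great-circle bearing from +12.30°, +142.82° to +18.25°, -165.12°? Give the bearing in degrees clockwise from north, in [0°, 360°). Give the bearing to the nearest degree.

Δλ = -165.12 − 142.82 = -307.94°; wrapped into (−180°, 180°]: 52.06°.
θ = atan2( sin Δλ · cos φ₂ , cos φ₁ · sin φ₂ − sin φ₁ · cos φ₂ · cos Δλ )
  = atan2(0.74899, 0.18158) = 76.372° → normalised to [0°, 360°): 76.372°.

76°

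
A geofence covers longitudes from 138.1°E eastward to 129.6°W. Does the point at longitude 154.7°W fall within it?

Yes

Band width going east from +138.1° to -129.6°: ((-129.6 − 138.1) mod 360) = 92.3°.
Offset of -154.7° east of the west edge: ((-154.7 − 138.1) mod 360) = 67.2°.
67.2° ≤ 92.3° ⇒ inside.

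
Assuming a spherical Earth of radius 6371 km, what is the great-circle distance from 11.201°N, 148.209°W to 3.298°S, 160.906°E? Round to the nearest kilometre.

5855 km

Δλ = 160.906 − -148.209 = 309.115°; wrapped into (−180°, 180°]: -50.885°.
Δφ = -3.298 − 11.201 = -14.499°.
a = sin²(Δφ/2) + cos φ₁ · cos φ₂ · sin²(Δλ/2) = 0.196669.
c = 2·atan2(√a, √(1−a)) = 0.91894 rad → d = 6371·c ≈ 5854.58 km.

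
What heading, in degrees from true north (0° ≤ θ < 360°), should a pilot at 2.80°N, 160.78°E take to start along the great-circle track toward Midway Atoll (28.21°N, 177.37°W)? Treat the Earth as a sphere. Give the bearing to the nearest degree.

37°

Δλ = -177.37 − 160.78 = -338.15°; wrapped into (−180°, 180°]: 21.85°.
θ = atan2( sin Δλ · cos φ₂ , cos φ₁ · sin φ₂ − sin φ₁ · cos φ₂ · cos Δλ )
  = atan2(0.32797, 0.43219) = 37.194° → normalised to [0°, 360°): 37.194°.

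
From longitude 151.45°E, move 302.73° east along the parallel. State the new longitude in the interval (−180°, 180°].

Start at +151.45°; shift +302.73° → +454.18°.
+454.18° lies outside (−180°, 180°]; subtract 360° → +94.18°.

94.18°E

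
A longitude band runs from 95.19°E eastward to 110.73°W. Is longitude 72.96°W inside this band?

Band width going east from +95.19° to -110.73°: ((-110.73 − 95.19) mod 360) = 154.08°.
Offset of -72.96° east of the west edge: ((-72.96 − 95.19) mod 360) = 191.85°.
191.85° > 154.08° ⇒ outside.

No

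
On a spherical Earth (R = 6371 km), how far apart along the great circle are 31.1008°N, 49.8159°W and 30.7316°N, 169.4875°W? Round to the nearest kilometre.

Δλ = -169.4875 − -49.8159 = -119.6716°.
Δφ = 30.7316 − 31.1008 = -0.3692°.
a = sin²(Δφ/2) + cos φ₁ · cos φ₂ · sin²(Δλ/2) = 0.550192.
c = 2·atan2(√a, √(1−a)) = 1.67135 rad → d = 6371·c ≈ 10648.18 km.

10648 km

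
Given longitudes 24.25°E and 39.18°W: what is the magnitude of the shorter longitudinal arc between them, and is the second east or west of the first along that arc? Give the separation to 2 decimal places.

63.43° west

Raw difference: -39.18 − 24.25 = -63.43°.
Normalise into (−180°, 180°]: -63.43° stays -63.43°.
Negative ⇒ the second point lies to the west; separation 63.43°.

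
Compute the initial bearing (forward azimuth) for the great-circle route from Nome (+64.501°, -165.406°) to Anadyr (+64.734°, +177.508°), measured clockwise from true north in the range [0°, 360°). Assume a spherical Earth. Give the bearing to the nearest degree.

Δλ = 177.508 − -165.406 = 342.914°; wrapped into (−180°, 180°]: -17.086°.
θ = atan2( sin Δλ · cos φ₂ , cos φ₁ · sin φ₂ − sin φ₁ · cos φ₂ · cos Δλ )
  = atan2(-0.12540, 0.02107) = -80.463° → normalised to [0°, 360°): 279.537°.

280°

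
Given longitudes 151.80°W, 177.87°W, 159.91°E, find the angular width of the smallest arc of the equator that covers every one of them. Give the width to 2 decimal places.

Sort the longitudes: -177.87°, -151.80°, +159.91°.
Eastward gaps between consecutive values (wrapping around): 26.07°, 311.71°, 22.22°.
Largest gap = 311.71° ⇒ minimal covering band is its complement: 360° − 311.71° = 48.29°.
Band runs from +159.91° eastward to -151.80°, crossing the antimeridian.

48.29°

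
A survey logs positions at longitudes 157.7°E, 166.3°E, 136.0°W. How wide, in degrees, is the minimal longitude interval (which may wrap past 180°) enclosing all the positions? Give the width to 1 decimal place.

Sort the longitudes: -136.0°, +157.7°, +166.3°.
Eastward gaps between consecutive values (wrapping around): 293.7°, 8.6°, 57.7°.
Largest gap = 293.7° ⇒ minimal covering band is its complement: 360° − 293.7° = 66.3°.
Band runs from +157.7° eastward to -136.0°, crossing the antimeridian.

66.3°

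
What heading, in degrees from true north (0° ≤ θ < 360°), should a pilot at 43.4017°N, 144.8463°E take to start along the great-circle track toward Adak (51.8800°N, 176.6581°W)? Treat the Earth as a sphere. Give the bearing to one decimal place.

58.1°

Δλ = -176.6581 − 144.8463 = -321.5044°; wrapped into (−180°, 180°]: 38.4956°.
θ = atan2( sin Δλ · cos φ₂ , cos φ₁ · sin φ₂ − sin φ₁ · cos φ₂ · cos Δλ )
  = atan2(0.38425, 0.23962) = 58.052° → normalised to [0°, 360°): 58.052°.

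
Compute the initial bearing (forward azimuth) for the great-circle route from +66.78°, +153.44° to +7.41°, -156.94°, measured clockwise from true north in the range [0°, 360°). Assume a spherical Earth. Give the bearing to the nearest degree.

126°

Δλ = -156.94 − 153.44 = -310.38°; wrapped into (−180°, 180°]: 49.62°.
θ = atan2( sin Δλ · cos φ₂ , cos φ₁ · sin φ₂ − sin φ₁ · cos φ₂ · cos Δλ )
  = atan2(0.75540, -0.53956) = 125.537° → normalised to [0°, 360°): 125.537°.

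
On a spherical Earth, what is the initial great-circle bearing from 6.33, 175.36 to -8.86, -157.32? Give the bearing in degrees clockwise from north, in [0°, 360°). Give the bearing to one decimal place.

118.9°

Δλ = -157.32 − 175.36 = -332.68°; wrapped into (−180°, 180°]: 27.32°.
θ = atan2( sin Δλ · cos φ₂ , cos φ₁ · sin φ₂ − sin φ₁ · cos φ₂ · cos Δλ )
  = atan2(0.45348, -0.24987) = 118.855° → normalised to [0°, 360°): 118.855°.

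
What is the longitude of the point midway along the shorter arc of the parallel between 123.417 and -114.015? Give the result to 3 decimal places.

Signed shortest Δλ from +123.417° to -114.015° is +122.568°.
Midpoint longitude = +123.417° + (+122.568°)/2 = +123.417° + 61.284° = +184.701°.
Normalise into (−180°, 180°]: -175.299°.
(The naïve average (+123.417 + -114.015)/2 = 4.701° is on the wrong side of the globe.)

-175.299°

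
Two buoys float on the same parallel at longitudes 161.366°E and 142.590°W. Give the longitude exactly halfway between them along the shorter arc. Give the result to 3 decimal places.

Signed shortest Δλ from +161.366° to -142.590° is +56.044°.
Midpoint longitude = +161.366° + (+56.044°)/2 = +161.366° + 28.022° = +189.388°.
Normalise into (−180°, 180°]: -170.612°.
(The naïve average (+161.366 + -142.590)/2 = 9.388° is on the wrong side of the globe.)

170.612°W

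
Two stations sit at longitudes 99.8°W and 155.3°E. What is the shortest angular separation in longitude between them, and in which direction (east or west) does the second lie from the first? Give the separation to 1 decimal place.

104.9° west

Raw difference: 155.3 − -99.8 = 255.1°.
Normalise into (−180°, 180°]: 255.1° − 360° = -104.9°.
Negative ⇒ the second point lies to the west; separation 104.9°.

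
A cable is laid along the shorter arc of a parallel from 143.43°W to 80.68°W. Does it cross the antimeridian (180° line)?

Signed shortest Δλ = ((-80.68 − -143.43 + 180) mod 360) − 180 = 62.75°.
Going east by 62.75° from -143.43° reaches -80.68° without touching 180°.

No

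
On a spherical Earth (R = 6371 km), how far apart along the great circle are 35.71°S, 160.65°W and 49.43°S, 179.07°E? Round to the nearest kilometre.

2242 km

Δλ = 179.07 − -160.65 = 339.72°; wrapped into (−180°, 180°]: -20.28°.
Δφ = -49.43 − -35.71 = -13.72°.
a = sin²(Δφ/2) + cos φ₁ · cos φ₂ · sin²(Δλ/2) = 0.030635.
c = 2·atan2(√a, √(1−a)) = 0.35187 rad → d = 6371·c ≈ 2241.76 km.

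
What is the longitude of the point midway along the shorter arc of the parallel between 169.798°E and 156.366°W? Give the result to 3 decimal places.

Signed shortest Δλ from +169.798° to -156.366° is +33.836°.
Midpoint longitude = +169.798° + (+33.836°)/2 = +169.798° + 16.918° = +186.716°.
Normalise into (−180°, 180°]: -173.284°.
(The naïve average (+169.798 + -156.366)/2 = 6.716° is on the wrong side of the globe.)

173.284°W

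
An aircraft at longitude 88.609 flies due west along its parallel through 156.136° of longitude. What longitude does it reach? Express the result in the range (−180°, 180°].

Start at +88.609°; shift −156.136° → -67.527°.
-67.527° already lies in (−180°, 180°].

-67.527°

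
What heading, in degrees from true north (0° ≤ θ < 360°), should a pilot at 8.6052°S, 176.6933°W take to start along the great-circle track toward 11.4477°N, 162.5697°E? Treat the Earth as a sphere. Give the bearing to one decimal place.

Δλ = 162.5697 − -176.6933 = 339.2630°; wrapped into (−180°, 180°]: -20.7370°.
θ = atan2( sin Δλ · cos φ₂ , cos φ₁ · sin φ₂ − sin φ₁ · cos φ₂ · cos Δλ )
  = atan2(-0.34703, 0.33339) = -46.149° → normalised to [0°, 360°): 313.851°.

313.9°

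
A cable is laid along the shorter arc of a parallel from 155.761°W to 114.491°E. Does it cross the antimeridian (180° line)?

Naïve |114.491 − -155.761| = 270.252° > 180°, so the shorter arc goes the other way round — across 180°.
Signed shortest Δλ = ((114.491 − -155.761 + 180) mod 360) − 180 = -89.748°.
Going west by 89.748° from -155.761° passes through 180° before reaching +114.491°.

Yes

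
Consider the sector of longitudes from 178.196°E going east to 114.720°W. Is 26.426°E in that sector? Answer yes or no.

Band width going east from +178.196° to -114.720°: ((-114.720 − 178.196) mod 360) = 67.084°.
Offset of +26.426° east of the west edge: ((26.426 − 178.196) mod 360) = 208.230°.
208.230° > 67.084° ⇒ outside.

No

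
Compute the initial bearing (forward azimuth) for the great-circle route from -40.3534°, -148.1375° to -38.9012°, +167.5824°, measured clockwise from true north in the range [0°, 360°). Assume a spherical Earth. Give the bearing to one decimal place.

Δλ = 167.5824 − -148.1375 = 315.7199°; wrapped into (−180°, 180°]: -44.2801°.
θ = atan2( sin Δλ · cos φ₂ , cos φ₁ · sin φ₂ − sin φ₁ · cos φ₂ · cos Δλ )
  = atan2(-0.54333, -0.11780) = -102.233° → normalised to [0°, 360°): 257.767°.

257.8°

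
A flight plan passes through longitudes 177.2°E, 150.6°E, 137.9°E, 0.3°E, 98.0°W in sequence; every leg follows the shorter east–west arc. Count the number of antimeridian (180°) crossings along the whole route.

0

Leg 1: +177.2° → +150.6°, shortest Δλ = -26.6° (west) — does not cross 180°.
Leg 2: +150.6° → +137.9°, shortest Δλ = -12.7° (west) — does not cross 180°.
Leg 3: +137.9° → +0.3°, shortest Δλ = -137.6° (west) — does not cross 180°.
Leg 4: +0.3° → -98.0°, shortest Δλ = -98.3° (west) — does not cross 180°.
Total crossings: 0.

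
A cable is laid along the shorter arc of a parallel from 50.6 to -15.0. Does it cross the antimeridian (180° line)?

Signed shortest Δλ = ((-15.0 − 50.6 + 180) mod 360) − 180 = -65.6°.
Going west by 65.6° from +50.6° reaches -15.0° without touching 180°.

No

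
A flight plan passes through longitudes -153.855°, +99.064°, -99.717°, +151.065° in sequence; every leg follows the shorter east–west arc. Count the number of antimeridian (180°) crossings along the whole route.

3

Leg 1: -153.855° → +99.064°, shortest Δλ = -107.081° (west) — crosses 180°.
Leg 2: +99.064° → -99.717°, shortest Δλ = 161.219° (east) — crosses 180°.
Leg 3: -99.717° → +151.065°, shortest Δλ = -109.218° (west) — crosses 180°.
Total crossings: 3.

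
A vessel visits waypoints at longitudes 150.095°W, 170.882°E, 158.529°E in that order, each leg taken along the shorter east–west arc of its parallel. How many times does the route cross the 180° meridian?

Leg 1: -150.095° → +170.882°, shortest Δλ = -39.023° (west) — crosses 180°.
Leg 2: +170.882° → +158.529°, shortest Δλ = -12.353° (west) — does not cross 180°.
Total crossings: 1.

1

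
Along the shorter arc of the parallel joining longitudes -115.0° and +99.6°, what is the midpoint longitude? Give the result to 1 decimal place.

+172.3°

Signed shortest Δλ from -115.0° to +99.6° is -145.4°.
Midpoint longitude = -115.0° + (-145.4°)/2 = -115.0° − 72.7° = -187.7°.
Normalise into (−180°, 180°]: +172.3°.
(The naïve average (-115.0 + +99.6)/2 = -7.7° is on the wrong side of the globe.)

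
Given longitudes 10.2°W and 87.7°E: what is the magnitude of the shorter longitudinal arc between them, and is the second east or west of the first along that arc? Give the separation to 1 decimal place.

97.9° east

Raw difference: 87.7 − -10.2 = 97.9°.
Normalise into (−180°, 180°]: 97.9° stays 97.9°.
Positive ⇒ the second point lies to the east; separation 97.9°.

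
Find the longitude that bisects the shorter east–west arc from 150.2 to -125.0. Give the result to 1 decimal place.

-167.4°

Signed shortest Δλ from +150.2° to -125.0° is +84.8°.
Midpoint longitude = +150.2° + (+84.8°)/2 = +150.2° + 42.4° = +192.6°.
Normalise into (−180°, 180°]: -167.4°.
(The naïve average (+150.2 + -125.0)/2 = 12.6° is on the wrong side of the globe.)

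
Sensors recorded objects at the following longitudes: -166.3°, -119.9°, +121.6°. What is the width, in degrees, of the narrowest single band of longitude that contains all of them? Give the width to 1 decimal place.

Sort the longitudes: -166.3°, -119.9°, +121.6°.
Eastward gaps between consecutive values (wrapping around): 46.4°, 241.5°, 72.1°.
Largest gap = 241.5° ⇒ minimal covering band is its complement: 360° − 241.5° = 118.5°.
Band runs from +121.6° eastward to -119.9°, crossing the antimeridian.

118.5°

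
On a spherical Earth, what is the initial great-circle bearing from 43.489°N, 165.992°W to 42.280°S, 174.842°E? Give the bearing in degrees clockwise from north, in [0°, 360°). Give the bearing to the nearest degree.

194°

Δλ = 174.842 − -165.992 = 340.834°; wrapped into (−180°, 180°]: -19.166°.
θ = atan2( sin Δλ · cos φ₂ , cos φ₁ · sin φ₂ − sin φ₁ · cos φ₂ · cos Δλ )
  = atan2(-0.24290, -0.96905) = -165.928° → normalised to [0°, 360°): 194.072°.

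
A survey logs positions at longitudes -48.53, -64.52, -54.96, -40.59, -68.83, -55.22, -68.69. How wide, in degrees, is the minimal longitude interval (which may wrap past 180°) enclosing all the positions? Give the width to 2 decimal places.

Sort the longitudes: -68.83°, -68.69°, -64.52°, -55.22°, -54.96°, -48.53°, -40.59°.
Eastward gaps between consecutive values (wrapping around): 0.14°, 4.17°, 9.30°, 0.26°, 6.43°, 7.94°, 331.76°.
Largest gap = 331.76° ⇒ minimal covering band is its complement: 360° − 331.76° = 28.24°.
Band runs from -68.83° eastward to -40.59°.

28.24°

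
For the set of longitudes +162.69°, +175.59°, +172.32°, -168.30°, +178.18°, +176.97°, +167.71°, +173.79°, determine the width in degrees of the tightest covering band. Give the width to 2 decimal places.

Sort the longitudes: -168.30°, +162.69°, +167.71°, +172.32°, +173.79°, +175.59°, +176.97°, +178.18°.
Eastward gaps between consecutive values (wrapping around): 330.99°, 5.02°, 4.61°, 1.47°, 1.80°, 1.38°, 1.21°, 13.52°.
Largest gap = 330.99° ⇒ minimal covering band is its complement: 360° − 330.99° = 29.01°.
Band runs from +162.69° eastward to -168.30°, crossing the antimeridian.

29.01°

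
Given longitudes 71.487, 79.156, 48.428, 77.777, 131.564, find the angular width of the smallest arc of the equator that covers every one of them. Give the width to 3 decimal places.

Sort the longitudes: +48.428°, +71.487°, +77.777°, +79.156°, +131.564°.
Eastward gaps between consecutive values (wrapping around): 23.059°, 6.290°, 1.379°, 52.408°, 276.864°.
Largest gap = 276.864° ⇒ minimal covering band is its complement: 360° − 276.864° = 83.136°.
Band runs from +48.428° eastward to +131.564°.

83.136°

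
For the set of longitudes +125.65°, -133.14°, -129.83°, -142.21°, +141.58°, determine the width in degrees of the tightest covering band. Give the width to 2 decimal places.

Sort the longitudes: -142.21°, -133.14°, -129.83°, +125.65°, +141.58°.
Eastward gaps between consecutive values (wrapping around): 9.07°, 3.31°, 255.48°, 15.93°, 76.21°.
Largest gap = 255.48° ⇒ minimal covering band is its complement: 360° − 255.48° = 104.52°.
Band runs from +125.65° eastward to -129.83°, crossing the antimeridian.

104.52°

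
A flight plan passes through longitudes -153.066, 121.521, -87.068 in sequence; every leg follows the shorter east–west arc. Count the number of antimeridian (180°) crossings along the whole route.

2

Leg 1: -153.066° → +121.521°, shortest Δλ = -85.413° (west) — crosses 180°.
Leg 2: +121.521° → -87.068°, shortest Δλ = 151.411° (east) — crosses 180°.
Total crossings: 2.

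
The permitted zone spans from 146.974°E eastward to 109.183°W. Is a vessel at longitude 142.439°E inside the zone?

Band width going east from +146.974° to -109.183°: ((-109.183 − 146.974) mod 360) = 103.843°.
Offset of +142.439° east of the west edge: ((142.439 − 146.974) mod 360) = 355.465°.
355.465° > 103.843° ⇒ outside.

No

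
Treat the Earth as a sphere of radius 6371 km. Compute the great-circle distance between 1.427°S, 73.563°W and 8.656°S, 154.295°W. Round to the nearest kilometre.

8965 km

Δλ = -154.295 − -73.563 = -80.732°.
Δφ = -8.656 − -1.427 = -7.229°.
a = sin²(Δφ/2) + cos φ₁ · cos φ₂ · sin²(Δλ/2) = 0.418542.
c = 2·atan2(√a, √(1−a)) = 1.40715 rad → d = 6371·c ≈ 8964.95 km.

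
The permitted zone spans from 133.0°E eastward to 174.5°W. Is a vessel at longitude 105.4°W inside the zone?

No

Band width going east from +133.0° to -174.5°: ((-174.5 − 133.0) mod 360) = 52.5°.
Offset of -105.4° east of the west edge: ((-105.4 − 133.0) mod 360) = 121.6°.
121.6° > 52.5° ⇒ outside.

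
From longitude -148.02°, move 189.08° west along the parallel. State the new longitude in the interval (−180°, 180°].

+22.90°

Start at -148.02°; shift −189.08° → -337.10°.
-337.10° lies outside (−180°, 180°]; add 360° → +22.90°.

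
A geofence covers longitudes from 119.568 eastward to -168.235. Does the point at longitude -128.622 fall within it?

No

Band width going east from +119.568° to -168.235°: ((-168.235 − 119.568) mod 360) = 72.197°.
Offset of -128.622° east of the west edge: ((-128.622 − 119.568) mod 360) = 111.810°.
111.810° > 72.197° ⇒ outside.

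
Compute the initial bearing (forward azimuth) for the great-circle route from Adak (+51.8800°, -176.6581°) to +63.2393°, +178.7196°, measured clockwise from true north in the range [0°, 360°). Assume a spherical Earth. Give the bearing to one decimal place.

Δλ = 178.7196 − -176.6581 = 355.3777°; wrapped into (−180°, 180°]: -4.6223°.
θ = atan2( sin Δλ · cos φ₂ , cos φ₁ · sin φ₂ − sin φ₁ · cos φ₂ · cos Δλ )
  = atan2(-0.03629, 0.19811) = -10.379° → normalised to [0°, 360°): 349.621°.

349.6°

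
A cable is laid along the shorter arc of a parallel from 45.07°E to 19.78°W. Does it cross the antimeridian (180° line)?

No

Signed shortest Δλ = ((-19.78 − 45.07 + 180) mod 360) − 180 = -64.85°.
Going west by 64.85° from +45.07° reaches -19.78° without touching 180°.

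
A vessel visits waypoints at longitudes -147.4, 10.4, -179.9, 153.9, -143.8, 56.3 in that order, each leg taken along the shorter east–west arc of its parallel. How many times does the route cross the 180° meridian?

4

Leg 1: -147.4° → +10.4°, shortest Δλ = 157.8° (east) — does not cross 180°.
Leg 2: +10.4° → -179.9°, shortest Δλ = 169.7° (east) — crosses 180°.
Leg 3: -179.9° → +153.9°, shortest Δλ = -26.2° (west) — crosses 180°.
Leg 4: +153.9° → -143.8°, shortest Δλ = 62.3° (east) — crosses 180°.
Leg 5: -143.8° → +56.3°, shortest Δλ = -159.9° (west) — crosses 180°.
Total crossings: 4.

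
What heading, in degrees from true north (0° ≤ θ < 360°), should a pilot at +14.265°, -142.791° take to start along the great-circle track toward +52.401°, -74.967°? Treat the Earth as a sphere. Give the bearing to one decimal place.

Δλ = -74.967 − -142.791 = 67.824°.
θ = atan2( sin Δλ · cos φ₂ , cos φ₁ · sin φ₂ − sin φ₁ · cos φ₂ · cos Δλ )
  = atan2(0.56500, 0.71112) = 38.468° → normalised to [0°, 360°): 38.468°.

38.5°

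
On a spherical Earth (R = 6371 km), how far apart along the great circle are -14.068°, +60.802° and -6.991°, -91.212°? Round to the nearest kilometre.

16140 km

Δλ = -91.212 − 60.802 = -152.014°.
Δφ = -6.991 − -14.068 = 7.077°.
a = sin²(Δφ/2) + cos φ₁ · cos φ₂ · sin²(Δλ/2) = 0.910312.
c = 2·atan2(√a, √(1−a)) = 2.53330 rad → d = 6371·c ≈ 16139.64 km.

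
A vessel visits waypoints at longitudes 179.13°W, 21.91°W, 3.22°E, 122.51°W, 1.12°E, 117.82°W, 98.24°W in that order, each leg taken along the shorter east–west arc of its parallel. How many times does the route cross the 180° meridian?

Leg 1: -179.13° → -21.91°, shortest Δλ = 157.22° (east) — does not cross 180°.
Leg 2: -21.91° → +3.22°, shortest Δλ = 25.13° (east) — does not cross 180°.
Leg 3: +3.22° → -122.51°, shortest Δλ = -125.73° (west) — does not cross 180°.
Leg 4: -122.51° → +1.12°, shortest Δλ = 123.63° (east) — does not cross 180°.
Leg 5: +1.12° → -117.82°, shortest Δλ = -118.94° (west) — does not cross 180°.
Leg 6: -117.82° → -98.24°, shortest Δλ = 19.58° (east) — does not cross 180°.
Total crossings: 0.

0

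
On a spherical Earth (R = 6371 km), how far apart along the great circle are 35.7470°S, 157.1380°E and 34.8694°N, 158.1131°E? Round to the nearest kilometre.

7853 km

Δλ = 158.1131 − 157.1380 = 0.9751°.
Δφ = 34.8694 − -35.7470 = 70.6164°.
a = sin²(Δφ/2) + cos φ₁ · cos φ₂ · sin²(Δλ/2) = 0.334103.
c = 2·atan2(√a, √(1−a)) = 1.23259 rad → d = 6371·c ≈ 7852.84 km.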